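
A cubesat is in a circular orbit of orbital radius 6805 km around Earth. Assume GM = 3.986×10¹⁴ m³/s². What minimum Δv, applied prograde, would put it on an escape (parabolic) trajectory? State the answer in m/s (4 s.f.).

Δv ≈ 3170 m/s

r = 6805 km = 6.805×10⁶ m.
Circular speed v_c = √(μ/r) = 7653 m/s.
Escape speed v_esc = √(2μ/r) = √2 × v_c = 10820 m/s.
Δv = v_esc − v_c = 3170 m/s.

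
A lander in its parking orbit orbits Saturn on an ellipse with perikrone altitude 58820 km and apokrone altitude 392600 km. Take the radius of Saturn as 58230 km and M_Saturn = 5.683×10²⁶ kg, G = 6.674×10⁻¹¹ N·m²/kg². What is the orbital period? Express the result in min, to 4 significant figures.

T ≈ 2573 min

μ = GM = 6.674×10⁻¹¹ × 5.683×10²⁶ = 3.793×10¹⁶ m³/s².
r_p = 58230 + 58820 = 117050 km = 1.1705×10⁸ m.
r_a = 58230 + 392600 = 450830 km = 4.5083×10⁸ m.
Semi-major axis a = (r_p + r_a)/2 = (1.1705×10⁵ + 4.5083×10⁵)/2 = 2.8394×10⁵ km = 2.839×10⁸ m.
By Kepler's third law T = 2π√(a³/μ) = 2π × 2.457×10⁴ = 1.544×10⁵ s.
= 2573 min.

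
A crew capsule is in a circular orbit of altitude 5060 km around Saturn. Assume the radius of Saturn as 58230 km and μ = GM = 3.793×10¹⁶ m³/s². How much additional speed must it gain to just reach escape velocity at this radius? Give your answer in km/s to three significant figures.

Δv ≈ 10.1 km/s

r = 58230 + 5060 = 63290 km = 6.3290×10⁷ m.
Circular speed v_c = √(μ/r) = 24480 m/s.
Escape speed v_esc = √(2μ/r) = √2 × v_c = 34620 m/s.
Δv = v_esc − v_c = 10140 m/s = 10.14 km/s.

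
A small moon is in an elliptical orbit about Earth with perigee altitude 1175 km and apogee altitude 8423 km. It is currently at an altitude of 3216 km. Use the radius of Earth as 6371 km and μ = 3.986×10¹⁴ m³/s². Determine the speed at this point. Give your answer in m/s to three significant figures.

r_p = 6371 + 1175 = 7546.0 km = 7.5460×10⁶ m.
r_a = 6371 + 8423 = 14794 km = 1.4794×10⁷ m.
r = 6371 + 3216 = 9587.0 km = 9.587×10⁶ m.
Semi-major axis a = (r_p + r_a)/2 = 11170 km = 1.117×10⁷ m.
Vis-viva: v² = μ(2/r − 1/a) = 3.986×10¹⁴ × (2.086×10⁻⁷ − 8.953×10⁻⁸) = 4.747×10⁷ m²/s².
v = 6890 m/s.

v ≈ 6890 m/s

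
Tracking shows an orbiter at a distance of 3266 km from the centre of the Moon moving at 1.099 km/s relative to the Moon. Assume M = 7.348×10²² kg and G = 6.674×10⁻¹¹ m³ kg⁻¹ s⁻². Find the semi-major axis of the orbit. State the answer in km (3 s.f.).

a ≈ 2730 km

μ = GM = 6.674×10⁻¹¹ × 7.348×10²² = 4.904×10¹² m³/s².
r = 3.266×10⁶ m.
Vis-viva rearranged: 1/a = 2/r − v²/μ = 6.124×10⁻⁷ − 2.463×10⁻⁷ = 3.661×10⁻⁷ m⁻¹.
a = 2.732×10⁶ m = 2731.6 km.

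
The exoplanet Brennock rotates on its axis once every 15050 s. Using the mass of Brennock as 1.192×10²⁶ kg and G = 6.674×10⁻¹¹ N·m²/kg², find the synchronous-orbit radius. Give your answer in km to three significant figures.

r_sync ≈ 35700 km

μ = GM = 6.674×10⁻¹¹ × 1.192×10²⁶ = 7.955×10¹⁵ m³/s².
A synchronous orbit has period T, so by Kepler's third law a = (μT²/4π²)^(1/3).
μT²/4π² = 7.955×10¹⁵ × (1.505×10⁴)² / 39.48 = 4.564×10²² m³.
a = 3.574×10⁷ m = 35738 km.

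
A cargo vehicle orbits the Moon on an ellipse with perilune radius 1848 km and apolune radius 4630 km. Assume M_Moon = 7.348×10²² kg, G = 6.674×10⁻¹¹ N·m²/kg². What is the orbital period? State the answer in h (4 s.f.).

μ = GM = 6.674×10⁻¹¹ × 7.348×10²² = 4.904×10¹² m³/s².
Semi-major axis a = (r_p + r_a)/2 = (1848.0 + 4630.0)/2 = 3239.0 km = 3.239×10⁶ m.
By Kepler's third law T = 2π√(a³/μ) = 2π × 2.632×10³ = 1.654×10⁴ s.
= 4.594 h.

T ≈ 4.594 h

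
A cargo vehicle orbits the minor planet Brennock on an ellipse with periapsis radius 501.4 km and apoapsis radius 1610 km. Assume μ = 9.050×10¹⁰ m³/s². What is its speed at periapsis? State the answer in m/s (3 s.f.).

Semi-major axis a = (r_p + r_a)/2 = 1055.7 km = 1.056×10⁶ m.
Vis-viva: v² = μ(2/r − 1/a) = 9.050×10¹⁰ × (3.989×10⁻⁶ − 9.472×10⁻⁷) = 2.753×10⁵ m²/s².
v = 524.7 m/s.

v ≈ 525 m/s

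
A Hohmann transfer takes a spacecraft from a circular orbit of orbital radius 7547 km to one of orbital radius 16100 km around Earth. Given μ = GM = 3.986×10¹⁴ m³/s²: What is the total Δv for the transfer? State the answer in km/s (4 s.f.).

Δv_total ≈ 2.213 km/s

r₁ = 7547 km = 7.547×10⁶ m.
r₂ = 16100 km = 1.610×10⁷ m.
Transfer ellipse a_t = (r₁ + r₂)/2 = 1.182×10⁷ m.
At r₁: circular v_c1 = √(μ/r₁) = 7267 m/s; transfer-perigee v_p = √[μ(2/r₁ − 1/a_t)] = 8480 m/s.
Δv₁ = v_p − v_c1 = 1213 m/s.
At r₂: circular v_c2 = √(μ/r₂) = 4976 m/s; transfer-apogee v_a = √[μ(2/r₂ − 1/a_t)] = 3975 m/s.
Δv₂ = v_c2 − v_a = 1000 m/s.
Total Δv = Δv₁ + Δv₂ = 2213 m/s = 2.213 km/s.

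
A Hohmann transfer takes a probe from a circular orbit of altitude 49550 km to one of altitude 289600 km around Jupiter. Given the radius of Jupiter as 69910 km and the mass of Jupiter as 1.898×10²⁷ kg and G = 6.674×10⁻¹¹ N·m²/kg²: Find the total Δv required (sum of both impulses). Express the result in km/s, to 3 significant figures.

μ = GM = 6.674×10⁻¹¹ × 1.898×10²⁷ = 1.267×10¹⁷ m³/s².
r₁ = 69910 + 49550 = 119460 km = 1.1946×10⁸ m.
r₂ = 69910 + 289600 = 359510 km = 3.5951×10⁸ m.
Transfer ellipse a_t = (r₁ + r₂)/2 = 2.395×10⁸ m.
At r₁: circular v_c1 = √(μ/r₁) = 32560 m/s; transfer-perijove v_p = √[μ(2/r₁ − 1/a_t)] = 39900 m/s.
Δv₁ = v_p − v_c1 = 7334 m/s.
At r₂: circular v_c2 = √(μ/r₂) = 18770 m/s; transfer-apojove v_a = √[μ(2/r₂ − 1/a_t)] = 13260 m/s.
Δv₂ = v_c2 − v_a = 5514 m/s.
Total Δv = Δv₁ + Δv₂ = 12850 m/s = 12.85 km/s.

Δv_total ≈ 12.8 km/s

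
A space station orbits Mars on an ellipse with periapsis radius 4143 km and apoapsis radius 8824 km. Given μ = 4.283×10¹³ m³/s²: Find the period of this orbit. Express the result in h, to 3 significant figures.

T ≈ 4.40 h

Semi-major axis a = (r_p + r_a)/2 = (4143.0 + 8824.0)/2 = 6483.5 km = 6.484×10⁶ m.
By Kepler's third law T = 2π√(a³/μ) = 2π × 2.523×10³ = 1.585×10⁴ s.
= 4.403 h.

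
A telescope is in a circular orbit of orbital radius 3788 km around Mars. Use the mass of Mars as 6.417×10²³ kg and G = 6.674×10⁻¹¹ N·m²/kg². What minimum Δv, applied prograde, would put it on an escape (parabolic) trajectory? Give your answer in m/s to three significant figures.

μ = GM = 6.674×10⁻¹¹ × 6.417×10²³ = 4.283×10¹³ m³/s².
r = 3788 km = 3.788×10⁶ m.
Circular speed v_c = √(μ/r) = 3362 m/s.
Escape speed v_esc = √(2μ/r) = √2 × v_c = 4755 m/s.
Δv = v_esc − v_c = 1393 m/s.

Δv ≈ 1390 m/s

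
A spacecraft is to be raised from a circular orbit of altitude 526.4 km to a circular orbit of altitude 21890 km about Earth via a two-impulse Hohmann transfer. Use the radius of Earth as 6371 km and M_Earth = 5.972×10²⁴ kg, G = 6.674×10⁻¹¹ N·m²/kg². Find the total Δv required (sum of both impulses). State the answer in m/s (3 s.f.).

Δv_total ≈ 3440 m/s

μ = GM = 6.674×10⁻¹¹ × 5.972×10²⁴ = 3.986×10¹⁴ m³/s².
r₁ = 6371 + 526.4 = 6897.4 km = 6.8974×10⁶ m.
r₂ = 6371 + 21890 = 28261 km = 2.8261×10⁷ m.
Transfer ellipse a_t = (r₁ + r₂)/2 = 1.758×10⁷ m.
At r₁: circular v_c1 = √(μ/r₁) = 7602 m/s; transfer-perigee v_p = √[μ(2/r₁ − 1/a_t)] = 9638 m/s.
Δv₁ = v_p − v_c1 = 2037 m/s.
At r₂: circular v_c2 = √(μ/r₂) = 3755 m/s; transfer-apogee v_a = √[μ(2/r₂ − 1/a_t)] = 2352 m/s.
Δv₂ = v_c2 − v_a = 1403 m/s.
Total Δv = Δv₁ + Δv₂ = 3440 m/s.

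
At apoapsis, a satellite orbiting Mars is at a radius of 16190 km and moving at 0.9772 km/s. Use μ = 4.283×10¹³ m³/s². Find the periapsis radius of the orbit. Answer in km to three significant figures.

r_a = 1.619×10⁷ m.
Specific energy ε = v²/2 − μ/r = -2.168×10⁶ J/kg, so a = −μ/(2ε) = 9.878×10⁶ m.
The apsides satisfy r_p + r_a = 2a, so the periapsis radius is 2a − r_a = 3.566×10⁶ m = 3565.5 km.

periapsis radius ≈ 3570 km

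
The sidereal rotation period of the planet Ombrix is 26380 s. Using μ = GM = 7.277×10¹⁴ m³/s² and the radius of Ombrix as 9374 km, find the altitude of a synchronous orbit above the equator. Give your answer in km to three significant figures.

A synchronous orbit has period T, so by Kepler's third law a = (μT²/4π²)^(1/3).
μT²/4π² = 7.277×10¹⁴ × (2.638×10⁴)² / 39.48 = 1.283×10²² m³.
a = 2.341×10⁷ m = 23409 km.
Altitude h = a − R = 23409 − 9374 = 14035 km.

h_sync ≈ 14000 km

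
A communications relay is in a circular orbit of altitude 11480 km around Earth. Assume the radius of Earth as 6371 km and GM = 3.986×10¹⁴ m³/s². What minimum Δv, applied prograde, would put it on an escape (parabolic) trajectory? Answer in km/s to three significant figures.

r = 6371 + 11480 = 17851 km = 1.7851×10⁷ m.
Circular speed v_c = √(μ/r) = 4725 m/s.
Escape speed v_esc = √(2μ/r) = √2 × v_c = 6683 m/s.
Δv = v_esc − v_c = 1957 m/s = 1.957 km/s.

Δv ≈ 1.96 km/s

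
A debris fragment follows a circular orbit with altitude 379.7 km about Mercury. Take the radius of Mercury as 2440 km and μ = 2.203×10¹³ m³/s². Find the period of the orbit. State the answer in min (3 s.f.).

T ≈ 106 min

r = 2440 + 379.7 = 2819.7 km = 2.8197×10⁶ m.
Kepler's third law: T = 2π√(r³/μ) = 2π√((2.820×10⁶)³ / 2.203×10¹³).
r³/μ = 1.018×10⁶ s², so T = 2π × 1.009×10³ = 6.338×10³ s.
Converting: 6.338×10³ s ÷ 60.00 = 105.6 min.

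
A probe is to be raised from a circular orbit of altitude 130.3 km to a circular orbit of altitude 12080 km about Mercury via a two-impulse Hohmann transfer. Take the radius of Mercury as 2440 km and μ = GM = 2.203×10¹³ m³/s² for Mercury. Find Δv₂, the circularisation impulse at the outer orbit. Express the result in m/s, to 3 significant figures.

Δv ≈ 556 m/s

r₁ = 2440 + 130.3 = 2570.3 km = 2.5703×10⁶ m.
r₂ = 2440 + 12080 = 14520 km = 1.4520×10⁷ m.
Transfer ellipse a_t = (r₁ + r₂)/2 = 8.545×10⁶ m.
At r₁: circular v_c1 = √(μ/r₁) = 2928 m/s; transfer-periherm v_p = √[μ(2/r₁ − 1/a_t)] = 3816 m/s.
At r₂: circular v_c2 = √(μ/r₂) = 1232 m/s; transfer-apoherm v_a = √[μ(2/r₂ − 1/a_t)] = 675.5 m/s.
Δv₂ = v_c2 − v_a = 556.2 m/s.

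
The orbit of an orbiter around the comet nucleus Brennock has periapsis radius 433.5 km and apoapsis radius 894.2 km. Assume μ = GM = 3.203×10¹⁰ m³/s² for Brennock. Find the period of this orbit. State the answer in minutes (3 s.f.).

Semi-major axis a = (r_p + r_a)/2 = (433.50 + 894.20)/2 = 663.85 km = 6.638×10⁵ m.
By Kepler's third law T = 2π√(a³/μ) = 2π × 3.022×10³ = 1.899×10⁴ s.
= 316.5 minutes.

T ≈ 316 minutes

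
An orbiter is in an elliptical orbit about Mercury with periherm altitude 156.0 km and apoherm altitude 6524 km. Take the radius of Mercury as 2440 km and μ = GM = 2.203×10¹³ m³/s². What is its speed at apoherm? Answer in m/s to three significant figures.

v ≈ 1050 m/s

r_p = 2440 + 156.0 = 2596.0 km = 2.5960×10⁶ m.
r_a = 2440 + 6524 = 8964.0 km = 8.9640×10⁶ m.
Semi-major axis a = (r_p + r_a)/2 = 5780.0 km = 5.780×10⁶ m.
Vis-viva: v² = μ(2/r − 1/a) = 2.203×10¹³ × (2.231×10⁻⁷ − 1.730×10⁻⁷) = 1.104×10⁶ m²/s².
v = 1051 m/s.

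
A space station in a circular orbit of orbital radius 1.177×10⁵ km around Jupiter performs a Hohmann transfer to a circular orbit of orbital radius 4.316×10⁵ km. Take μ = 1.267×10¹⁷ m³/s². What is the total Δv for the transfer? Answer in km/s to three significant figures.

r₁ = 1.177×10⁵ km = 1.177×10⁸ m.
r₂ = 4.316×10⁵ km = 4.316×10⁸ m.
Transfer ellipse a_t = (r₁ + r₂)/2 = 2.746×10⁸ m.
At r₁: circular v_c1 = √(μ/r₁) = 32810 m/s; transfer-perijove v_p = √[μ(2/r₁ − 1/a_t)] = 41130 m/s.
Δv₁ = v_p − v_c1 = 8320 m/s.
At r₂: circular v_c2 = √(μ/r₂) = 17130 m/s; transfer-apojove v_a = √[μ(2/r₂ − 1/a_t)] = 11220 m/s.
Δv₂ = v_c2 − v_a = 5917 m/s.
Total Δv = Δv₁ + Δv₂ = 14240 m/s = 14.24 km/s.

Δv_total ≈ 14.2 km/s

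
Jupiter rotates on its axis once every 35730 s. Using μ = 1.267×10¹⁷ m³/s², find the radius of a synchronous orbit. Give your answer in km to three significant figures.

A synchronous orbit has period T, so by Kepler's third law a = (μT²/4π²)^(1/3).
μT²/4π² = 1.267×10¹⁷ × (3.573×10⁴)² / 39.48 = 4.097×10²⁴ m³.
a = 1.600×10⁸ m = 1.6002×10⁵ km.

r_sync ≈ 1.60×10⁵ km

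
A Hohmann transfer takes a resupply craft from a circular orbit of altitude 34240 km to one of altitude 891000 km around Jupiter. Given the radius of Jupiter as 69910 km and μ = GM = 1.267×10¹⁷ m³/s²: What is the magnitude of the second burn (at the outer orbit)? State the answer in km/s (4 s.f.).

r₁ = 69910 + 34240 = 104150 km = 1.0415×10⁸ m.
r₂ = 69910 + 891000 = 960910 km = 9.6091×10⁸ m.
Transfer ellipse a_t = (r₁ + r₂)/2 = 5.325×10⁸ m.
At r₁: circular v_c1 = √(μ/r₁) = 34880 m/s; transfer-perijove v_p = √[μ(2/r₁ − 1/a_t)] = 46850 m/s.
At r₂: circular v_c2 = √(μ/r₂) = 11480 m/s; transfer-apojove v_a = √[μ(2/r₂ − 1/a_t)] = 5078 m/s.
Δv₂ = v_c2 − v_a = 6405 m/s.
= 6.405 km/s.

Δv ≈ 6.405 km/s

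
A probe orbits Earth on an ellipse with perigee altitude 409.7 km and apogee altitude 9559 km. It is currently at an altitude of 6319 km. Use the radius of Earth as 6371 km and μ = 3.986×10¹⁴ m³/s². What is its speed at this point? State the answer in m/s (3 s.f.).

r_p = 6371 + 409.7 = 6780.7 km = 6.7807×10⁶ m.
r_a = 6371 + 9559 = 15930 km = 1.5930×10⁷ m.
r = 6371 + 6319 = 12690 km = 1.269×10⁷ m.
Semi-major axis a = (r_p + r_a)/2 = 11355 km = 1.136×10⁷ m.
Vis-viva: v² = μ(2/r − 1/a) = 3.986×10¹⁴ × (1.576×10⁻⁷ − 8.806×10⁻⁸) = 2.772×10⁷ m²/s².
v = 5265 m/s.

v ≈ 5260 m/s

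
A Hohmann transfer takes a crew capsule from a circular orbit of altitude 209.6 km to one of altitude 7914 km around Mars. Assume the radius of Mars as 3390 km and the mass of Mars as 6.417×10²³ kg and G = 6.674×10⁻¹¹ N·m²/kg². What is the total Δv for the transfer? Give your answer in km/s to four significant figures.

Δv_total ≈ 1.393 km/s

μ = GM = 6.674×10⁻¹¹ × 6.417×10²³ = 4.283×10¹³ m³/s².
r₁ = 3390 + 209.6 = 3599.6 km = 3.5996×10⁶ m.
r₂ = 3390 + 7914 = 11304 km = 1.1304×10⁷ m.
Transfer ellipse a_t = (r₁ + r₂)/2 = 7.452×10⁶ m.
At r₁: circular v_c1 = √(μ/r₁) = 3449 m/s; transfer-periapsis v_p = √[μ(2/r₁ − 1/a_t)] = 4248 m/s.
Δv₁ = v_p − v_c1 = 799.0 m/s.
At r₂: circular v_c2 = √(μ/r₂) = 1946 m/s; transfer-apoapsis v_a = √[μ(2/r₂ − 1/a_t)] = 1353 m/s.
Δv₂ = v_c2 − v_a = 593.6 m/s.
Total Δv = Δv₁ + Δv₂ = 1393 m/s = 1.393 km/s.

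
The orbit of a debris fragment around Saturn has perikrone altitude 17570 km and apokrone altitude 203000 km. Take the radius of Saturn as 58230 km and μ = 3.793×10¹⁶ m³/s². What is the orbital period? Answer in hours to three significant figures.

r_p = 58230 + 17570 = 75800 km = 7.5800×10⁷ m.
r_a = 58230 + 203000 = 261230 km = 2.6123×10⁸ m.
Semi-major axis a = (r_p + r_a)/2 = (75800 + 2.6123×10⁵)/2 = 1.6852×10⁵ km = 1.685×10⁸ m.
By Kepler's third law T = 2π√(a³/μ) = 2π × 1.123×10⁴ = 7.057×10⁴ s.
= 19.60 hours.

T ≈ 19.6 hours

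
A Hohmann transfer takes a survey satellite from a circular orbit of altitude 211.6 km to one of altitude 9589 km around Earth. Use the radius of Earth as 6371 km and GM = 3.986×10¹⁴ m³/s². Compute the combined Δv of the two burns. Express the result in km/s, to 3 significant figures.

r₁ = 6371 + 211.6 = 6582.6 km = 6.5826×10⁶ m.
r₂ = 6371 + 9589 = 15960 km = 1.5960×10⁷ m.
Transfer ellipse a_t = (r₁ + r₂)/2 = 1.127×10⁷ m.
At r₁: circular v_c1 = √(μ/r₁) = 7782 m/s; transfer-perigee v_p = √[μ(2/r₁ − 1/a_t)] = 9260 m/s.
Δv₁ = v_p − v_c1 = 1478 m/s.
At r₂: circular v_c2 = √(μ/r₂) = 4997 m/s; transfer-apogee v_a = √[μ(2/r₂ − 1/a_t)] = 3819 m/s.
Δv₂ = v_c2 − v_a = 1178 m/s.
Total Δv = Δv₁ + Δv₂ = 2657 m/s = 2.657 km/s.

Δv_total ≈ 2.66 km/s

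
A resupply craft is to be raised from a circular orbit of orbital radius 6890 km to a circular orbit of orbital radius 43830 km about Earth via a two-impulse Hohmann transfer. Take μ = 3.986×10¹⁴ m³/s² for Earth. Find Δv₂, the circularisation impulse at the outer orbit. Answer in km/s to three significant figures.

Δv ≈ 1.44 km/s

r₁ = 6890 km = 6.890×10⁶ m.
r₂ = 43830 km = 4.383×10⁷ m.
Transfer ellipse a_t = (r₁ + r₂)/2 = 2.536×10⁷ m.
At r₁: circular v_c1 = √(μ/r₁) = 7606 m/s; transfer-perigee v_p = √[μ(2/r₁ − 1/a_t)] = 9999 m/s.
At r₂: circular v_c2 = √(μ/r₂) = 3016 m/s; transfer-apogee v_a = √[μ(2/r₂ − 1/a_t)] = 1572 m/s.
Δv₂ = v_c2 − v_a = 1444 m/s.
= 1.444 km/s.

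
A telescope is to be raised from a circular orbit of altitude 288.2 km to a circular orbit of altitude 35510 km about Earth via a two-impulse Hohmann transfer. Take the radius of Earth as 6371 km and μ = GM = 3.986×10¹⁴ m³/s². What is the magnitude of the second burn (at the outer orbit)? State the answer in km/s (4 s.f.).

r₁ = 6371 + 288.2 = 6659.2 km = 6.6592×10⁶ m.
r₂ = 6371 + 35510 = 41881 km = 4.1881×10⁷ m.
Transfer ellipse a_t = (r₁ + r₂)/2 = 2.427×10⁷ m.
At r₁: circular v_c1 = √(μ/r₁) = 7737 m/s; transfer-perigee v_p = √[μ(2/r₁ − 1/a_t)] = 10160 m/s.
At r₂: circular v_c2 = √(μ/r₂) = 3085 m/s; transfer-apogee v_a = √[μ(2/r₂ − 1/a_t)] = 1616 m/s.
Δv₂ = v_c2 − v_a = 1469 m/s.
= 1.469 km/s.

Δv ≈ 1.469 km/s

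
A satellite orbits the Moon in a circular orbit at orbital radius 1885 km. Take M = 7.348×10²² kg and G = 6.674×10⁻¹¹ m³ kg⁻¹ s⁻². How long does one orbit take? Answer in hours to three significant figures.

T ≈ 2.04 hours

μ = GM = 6.674×10⁻¹¹ × 7.348×10²² = 4.904×10¹² m³/s².
r = 1885 km = 1.885×10⁶ m.
Kepler's third law: T = 2π√(r³/μ) = 2π√((1.885×10⁶)³ / 4.904×10¹²).
r³/μ = 1.366×10⁶ s², so T = 2π × 1.169×10³ = 7.343×10³ s.
Converting: 7.343×10³ s ÷ 3600 = 2.040 hours.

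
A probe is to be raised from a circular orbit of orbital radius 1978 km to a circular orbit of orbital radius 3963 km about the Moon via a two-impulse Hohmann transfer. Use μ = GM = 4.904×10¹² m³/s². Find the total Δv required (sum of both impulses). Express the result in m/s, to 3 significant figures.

r₁ = 1978 km = 1.978×10⁶ m.
r₂ = 3963 km = 3.963×10⁶ m.
Transfer ellipse a_t = (r₁ + r₂)/2 = 2.970×10⁶ m.
At r₁: circular v_c1 = √(μ/r₁) = 1575 m/s; transfer-perilune v_p = √[μ(2/r₁ − 1/a_t)] = 1819 m/s.
Δv₁ = v_p − v_c1 = 244.1 m/s.
At r₂: circular v_c2 = √(μ/r₂) = 1112 m/s; transfer-apolune v_a = √[μ(2/r₂ − 1/a_t)] = 907.7 m/s.
Δv₂ = v_c2 − v_a = 204.7 m/s.
Total Δv = Δv₁ + Δv₂ = 448.8 m/s.

Δv_total ≈ 449 m/s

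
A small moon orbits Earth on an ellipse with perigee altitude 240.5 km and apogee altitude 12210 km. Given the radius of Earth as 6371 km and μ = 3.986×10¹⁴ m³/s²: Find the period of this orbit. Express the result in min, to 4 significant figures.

r_p = 6371 + 240.5 = 6611.5 km = 6.6115×10⁶ m.
r_a = 6371 + 12210 = 18581 km = 1.8581×10⁷ m.
Semi-major axis a = (r_p + r_a)/2 = (6611.5 + 18581)/2 = 12596 km = 1.260×10⁷ m.
By Kepler's third law T = 2π√(a³/μ) = 2π × 2.239×10³ = 1.407×10⁴ s.
= 234.5 min.

T ≈ 234.5 min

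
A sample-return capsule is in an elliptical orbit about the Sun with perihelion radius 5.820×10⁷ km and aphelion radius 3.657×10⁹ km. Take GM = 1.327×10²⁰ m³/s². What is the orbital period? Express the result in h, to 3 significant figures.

T ≈ 384000 h

Semi-major axis a = (r_p + r_a)/2 = (5.8200×10⁷ + 3.6570×10⁹)/2 = 1.8576×10⁹ km = 1.858×10¹² m.
By Kepler's third law T = 2π√(a³/μ) = 2π × 2.198×10⁸ = 1.381×10⁹ s.
= 3.836×10⁵ h.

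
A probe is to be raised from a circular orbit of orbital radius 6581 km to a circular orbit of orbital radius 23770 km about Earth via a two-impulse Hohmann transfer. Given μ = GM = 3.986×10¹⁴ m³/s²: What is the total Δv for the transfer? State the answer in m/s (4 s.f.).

r₁ = 6581 km = 6.581×10⁶ m.
r₂ = 23770 km = 2.377×10⁷ m.
Transfer ellipse a_t = (r₁ + r₂)/2 = 1.518×10⁷ m.
At r₁: circular v_c1 = √(μ/r₁) = 7783 m/s; transfer-perigee v_p = √[μ(2/r₁ − 1/a_t)] = 9740 m/s.
Δv₁ = v_p − v_c1 = 1958 m/s.
At r₂: circular v_c2 = √(μ/r₂) = 4095 m/s; transfer-apogee v_a = √[μ(2/r₂ − 1/a_t)] = 2697 m/s.
Δv₂ = v_c2 − v_a = 1398 m/s.
Total Δv = Δv₁ + Δv₂ = 3356 m/s.

Δv_total ≈ 3356 m/s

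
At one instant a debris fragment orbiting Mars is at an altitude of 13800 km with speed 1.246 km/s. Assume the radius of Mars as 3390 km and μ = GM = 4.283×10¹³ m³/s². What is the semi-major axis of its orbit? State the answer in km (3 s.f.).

r = 3390 + 13800 = 17190 km = 1.719×10⁷ m.
Specific orbital energy ε = v²/2 − μ/r = (1246)²/2 − 4.283×10¹³/1.719×10⁷ = -1.715×10⁶ J/kg.
Since ε = −μ/(2a), a = −μ/(2ε) = 1.248×10⁷ m = 12485 km.

a ≈ 12500 km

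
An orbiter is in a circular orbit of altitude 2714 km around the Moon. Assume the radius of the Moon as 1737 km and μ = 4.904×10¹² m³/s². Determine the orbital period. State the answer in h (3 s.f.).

r = 1737 + 2714 = 4451.0 km = 4.4510×10⁶ m.
Kepler's third law: T = 2π√(r³/μ) = 2π√((4.451×10⁶)³ / 4.904×10¹²).
r³/μ = 1.798×10⁷ s², so T = 2π × 4.240×10³ = 2.664×10⁴ s.
Converting: 2.664×10⁴ s ÷ 3600 = 7.401 h.

T ≈ 7.40 h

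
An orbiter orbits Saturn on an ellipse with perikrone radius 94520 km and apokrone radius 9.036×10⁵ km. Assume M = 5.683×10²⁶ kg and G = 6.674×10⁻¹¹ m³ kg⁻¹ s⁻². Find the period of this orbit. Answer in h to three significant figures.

T ≈ 99.9 h

μ = GM = 6.674×10⁻¹¹ × 5.683×10²⁶ = 3.793×10¹⁶ m³/s².
Semi-major axis a = (r_p + r_a)/2 = (94520 + 9.0360×10⁵)/2 = 4.9906×10⁵ km = 4.991×10⁸ m.
By Kepler's third law T = 2π√(a³/μ) = 2π × 5.725×10⁴ = 3.597×10⁵ s.
= 99.91 h.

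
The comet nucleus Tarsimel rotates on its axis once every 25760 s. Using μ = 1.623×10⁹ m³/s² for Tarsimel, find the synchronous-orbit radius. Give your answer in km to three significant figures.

r_sync ≈ 301 km

A synchronous orbit has period T, so by Kepler's third law a = (μT²/4π²)^(1/3).
μT²/4π² = 1.623×10⁹ × (2.576×10⁴)² / 39.48 = 2.728×10¹⁶ m³.
a = 3.010×10⁵ m = 301.03 km.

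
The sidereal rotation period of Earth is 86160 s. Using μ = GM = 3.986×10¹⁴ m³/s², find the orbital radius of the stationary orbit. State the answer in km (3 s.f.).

r_sync ≈ 42200 km

A synchronous orbit has period T, so by Kepler's third law a = (μT²/4π²)^(1/3).
μT²/4π² = 3.986×10¹⁴ × (8.616×10⁴)² / 39.48 = 7.495×10²² m³.
a = 4.216×10⁷ m = 42163 km.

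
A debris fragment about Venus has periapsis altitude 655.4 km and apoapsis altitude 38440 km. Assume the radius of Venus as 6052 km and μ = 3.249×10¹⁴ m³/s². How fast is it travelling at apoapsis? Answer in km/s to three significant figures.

r_p = 6052 + 655.4 = 6707.4 km = 6.7074×10⁶ m.
r_a = 6052 + 38440 = 44492 km = 4.4492×10⁷ m.
Semi-major axis a = (r_p + r_a)/2 = 25600 km = 2.560×10⁷ m.
Vis-viva: v² = μ(2/r − 1/a) = 3.249×10¹⁴ × (4.495×10⁻⁸ − 3.906×10⁻⁸) = 1.913×10⁶ m²/s².
v = 1383 m/s = 1.383 km/s.

v ≈ 1.38 km/s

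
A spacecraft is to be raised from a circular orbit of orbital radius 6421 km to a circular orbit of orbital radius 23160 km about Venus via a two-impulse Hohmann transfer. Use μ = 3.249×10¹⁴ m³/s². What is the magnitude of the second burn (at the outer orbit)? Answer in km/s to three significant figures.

r₁ = 6421 km = 6.421×10⁶ m.
r₂ = 23160 km = 2.316×10⁷ m.
Transfer ellipse a_t = (r₁ + r₂)/2 = 1.479×10⁷ m.
At r₁: circular v_c1 = √(μ/r₁) = 7113 m/s; transfer-periapsis v_p = √[μ(2/r₁ − 1/a_t)] = 8901 m/s.
At r₂: circular v_c2 = √(μ/r₂) = 3745 m/s; transfer-apoapsis v_a = √[μ(2/r₂ − 1/a_t)] = 2468 m/s.
Δv₂ = v_c2 − v_a = 1278 m/s.
= 1.278 km/s.

Δv ≈ 1.28 km/s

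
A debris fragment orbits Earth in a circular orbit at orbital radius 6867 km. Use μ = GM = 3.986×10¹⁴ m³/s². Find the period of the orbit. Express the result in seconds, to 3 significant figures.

T ≈ 5660 seconds

r = 6867 km = 6.867×10⁶ m.
Kepler's third law: T = 2π√(r³/μ) = 2π√((6.867×10⁶)³ / 3.986×10¹⁴).
r³/μ = 8.124×10⁵ s², so T = 2π × 9.013×10² = 5.663×10³ s.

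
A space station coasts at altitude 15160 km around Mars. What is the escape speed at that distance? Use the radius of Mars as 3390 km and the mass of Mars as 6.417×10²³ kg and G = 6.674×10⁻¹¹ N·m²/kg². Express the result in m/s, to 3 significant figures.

v_esc ≈ 2150 m/s

μ = GM = 6.674×10⁻¹¹ × 6.417×10²³ = 4.283×10¹³ m³/s².
r = 3390 + 15160 = 18550 km = 1.8550×10⁷ m.
Escape speed v_esc = √(2μ/r) = √(2 × 4.283×10¹³ / 1.855×10⁷) = √(4.617×10⁶) = 2149 m/s.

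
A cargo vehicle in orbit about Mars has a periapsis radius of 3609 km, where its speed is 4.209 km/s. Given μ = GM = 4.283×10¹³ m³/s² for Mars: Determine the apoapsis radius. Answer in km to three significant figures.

apoapsis radius ≈ 10600 km

r_p = 3.609×10⁶ m.
Specific energy ε = v²/2 − μ/r = -3.010×10⁶ J/kg, so a = −μ/(2ε) = 7.115×10⁶ m.
The apsides satisfy r_p + r_a = 2a, so the apoapsis radius is 2a − r_p = 1.062×10⁷ m = 10622 km.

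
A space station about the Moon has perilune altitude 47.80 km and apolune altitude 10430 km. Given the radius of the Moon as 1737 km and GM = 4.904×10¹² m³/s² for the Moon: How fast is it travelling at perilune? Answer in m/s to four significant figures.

r_p = 1737 + 47.80 = 1784.8 km = 1.7848×10⁶ m.
r_a = 1737 + 10430 = 12167 km = 1.2167×10⁷ m.
Semi-major axis a = (r_p + r_a)/2 = 6975.9 km = 6.976×10⁶ m.
Vis-viva: v² = μ(2/r − 1/a) = 4.904×10¹² × (1.121×10⁻⁶ − 1.434×10⁻⁷) = 4.792×10⁶ m²/s².
v = 2189 m/s.

v ≈ 2189 m/s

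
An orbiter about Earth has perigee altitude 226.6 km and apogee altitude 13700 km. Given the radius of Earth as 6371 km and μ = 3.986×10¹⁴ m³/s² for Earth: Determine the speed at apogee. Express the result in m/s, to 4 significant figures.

v ≈ 3135 m/s

r_p = 6371 + 226.6 = 6597.6 km = 6.5976×10⁶ m.
r_a = 6371 + 13700 = 20071 km = 2.0071×10⁷ m.
Semi-major axis a = (r_p + r_a)/2 = 13334 km = 1.333×10⁷ m.
Vis-viva: v² = μ(2/r − 1/a) = 3.986×10¹⁴ × (9.965×10⁻⁸ − 7.499×10⁻⁸) = 9.826×10⁶ m²/s².
v = 3135 m/s.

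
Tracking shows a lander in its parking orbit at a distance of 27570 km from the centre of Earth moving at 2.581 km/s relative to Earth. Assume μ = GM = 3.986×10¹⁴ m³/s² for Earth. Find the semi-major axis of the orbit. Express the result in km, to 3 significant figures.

a ≈ 17900 km

r = 2.757×10⁷ m.
Vis-viva rearranged: 1/a = 2/r − v²/μ = 7.254×10⁻⁸ − 1.671×10⁻⁸ = 5.583×10⁻⁸ m⁻¹.
a = 1.791×10⁷ m = 17911 km.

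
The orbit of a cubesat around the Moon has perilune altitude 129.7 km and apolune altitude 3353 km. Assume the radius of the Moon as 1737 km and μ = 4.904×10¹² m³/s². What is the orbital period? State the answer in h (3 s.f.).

T ≈ 5.11 h

r_p = 1737 + 129.7 = 1866.7 km = 1.8667×10⁶ m.
r_a = 1737 + 3353 = 5090.0 km = 5.0900×10⁶ m.
Semi-major axis a = (r_p + r_a)/2 = (1866.7 + 5090.0)/2 = 3478.3 km = 3.478×10⁶ m.
By Kepler's third law T = 2π√(a³/μ) = 2π × 2.929×10³ = 1.841×10⁴ s.
= 5.113 h.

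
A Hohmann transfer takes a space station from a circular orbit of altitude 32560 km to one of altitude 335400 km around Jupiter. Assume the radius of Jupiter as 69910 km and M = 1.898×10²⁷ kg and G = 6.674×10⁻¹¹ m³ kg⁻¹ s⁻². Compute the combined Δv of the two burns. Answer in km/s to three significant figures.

μ = GM = 6.674×10⁻¹¹ × 1.898×10²⁷ = 1.267×10¹⁷ m³/s².
r₁ = 69910 + 32560 = 102470 km = 1.0247×10⁸ m.
r₂ = 69910 + 335400 = 405310 km = 4.0531×10⁸ m.
Transfer ellipse a_t = (r₁ + r₂)/2 = 2.539×10⁸ m.
At r₁: circular v_c1 = √(μ/r₁) = 35160 m/s; transfer-perijove v_p = √[μ(2/r₁ − 1/a_t)] = 44420 m/s.
Δv₁ = v_p − v_c1 = 9264 m/s.
At r₂: circular v_c2 = √(μ/r₂) = 17680 m/s; transfer-apojove v_a = √[μ(2/r₂ − 1/a_t)] = 11230 m/s.
Δv₂ = v_c2 − v_a = 6447 m/s.
Total Δv = Δv₁ + Δv₂ = 15710 m/s = 15.71 km/s.

Δv_total ≈ 15.7 km/s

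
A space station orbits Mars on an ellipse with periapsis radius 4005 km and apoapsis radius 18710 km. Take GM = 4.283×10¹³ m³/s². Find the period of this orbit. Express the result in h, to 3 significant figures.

Semi-major axis a = (r_p + r_a)/2 = (4005.0 + 18710)/2 = 11358 km = 1.136×10⁷ m.
By Kepler's third law T = 2π√(a³/μ) = 2π × 5.849×10³ = 3.675×10⁴ s.
= 10.21 h.

T ≈ 10.2 h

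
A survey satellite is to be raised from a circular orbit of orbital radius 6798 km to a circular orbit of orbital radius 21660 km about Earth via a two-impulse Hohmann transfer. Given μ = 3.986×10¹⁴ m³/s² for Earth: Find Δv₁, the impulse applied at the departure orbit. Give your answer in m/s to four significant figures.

Δv ≈ 1790 m/s

r₁ = 6798 km = 6.798×10⁶ m.
r₂ = 21660 km = 2.166×10⁷ m.
Transfer ellipse a_t = (r₁ + r₂)/2 = 1.423×10⁷ m.
At r₁: circular v_c1 = √(μ/r₁) = 7657 m/s; transfer-perigee v_p = √[μ(2/r₁ − 1/a_t)] = 9448 m/s.
Δv₁ = v_p − v_c1 = 1790 m/s.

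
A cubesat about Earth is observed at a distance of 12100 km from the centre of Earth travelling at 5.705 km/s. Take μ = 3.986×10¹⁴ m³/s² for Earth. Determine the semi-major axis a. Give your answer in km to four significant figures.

a ≈ 11960 km

r = 1.210×10⁷ m.
Vis-viva rearranged: 1/a = 2/r − v²/μ = 1.653×10⁻⁷ − 8.165×10⁻⁸ = 8.364×10⁻⁸ m⁻¹.
a = 1.196×10⁷ m = 11957 km.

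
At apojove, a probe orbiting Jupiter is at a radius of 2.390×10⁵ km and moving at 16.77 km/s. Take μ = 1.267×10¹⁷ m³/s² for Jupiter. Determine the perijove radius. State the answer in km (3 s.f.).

r_a = 2.390×10⁸ m.
Specific energy ε = v²/2 − μ/r = -3.895×10⁸ J/kg, so a = −μ/(2ε) = 1.626×10⁸ m.
The apsides satisfy r_p + r_a = 2a, so the perijove radius is 2a − r_a = 8.628×10⁷ m = 86281 km.

perijove radius ≈ 86300 km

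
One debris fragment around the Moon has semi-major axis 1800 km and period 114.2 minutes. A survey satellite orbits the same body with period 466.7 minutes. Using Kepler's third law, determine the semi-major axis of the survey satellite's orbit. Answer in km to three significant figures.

a₂ ≈ 4600 km

Kepler's third law: a³ ∝ T², so a₂ = a₁ (T₂/T₁)^(2/3).
T₂/T₁ = 4.087, (T₂/T₁)^(2/3) = 2.556.
a₂ = 1800 × 2.556 = 4601 km.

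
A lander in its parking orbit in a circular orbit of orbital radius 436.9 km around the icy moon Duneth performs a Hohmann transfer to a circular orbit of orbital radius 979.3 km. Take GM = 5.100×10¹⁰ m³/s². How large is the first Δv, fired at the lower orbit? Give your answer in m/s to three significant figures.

Δv ≈ 60.1 m/s

r₁ = 436.9 km = 4.369×10⁵ m.
r₂ = 979.3 km = 9.793×10⁵ m.
Transfer ellipse a_t = (r₁ + r₂)/2 = 7.081×10⁵ m.
At r₁: circular v_c1 = √(μ/r₁) = 341.7 m/s; transfer-periapsis v_p = √[μ(2/r₁ − 1/a_t)] = 401.8 m/s.
Δv₁ = v_p − v_c1 = 60.14 m/s.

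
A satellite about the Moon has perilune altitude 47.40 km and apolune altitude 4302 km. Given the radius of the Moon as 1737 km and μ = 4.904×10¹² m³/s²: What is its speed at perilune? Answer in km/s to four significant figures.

r_p = 1737 + 47.40 = 1784.4 km = 1.7844×10⁶ m.
r_a = 1737 + 4302 = 6039.0 km = 6.0390×10⁶ m.
Semi-major axis a = (r_p + r_a)/2 = 3911.7 km = 3.912×10⁶ m.
Vis-viva: v² = μ(2/r − 1/a) = 4.904×10¹² × (1.121×10⁻⁶ − 2.556×10⁻⁷) = 4.243×10⁶ m²/s².
v = 2060 m/s = 2.060 km/s.

v ≈ 2.060 km/s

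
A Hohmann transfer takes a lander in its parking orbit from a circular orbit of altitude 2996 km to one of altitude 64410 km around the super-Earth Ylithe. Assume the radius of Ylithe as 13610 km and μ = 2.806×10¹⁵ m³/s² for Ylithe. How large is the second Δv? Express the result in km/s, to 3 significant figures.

Δv ≈ 2.44 km/s

r₁ = 13610 + 2996 = 16606 km = 1.6606×10⁷ m.
r₂ = 13610 + 64410 = 78020 km = 7.8020×10⁷ m.
Transfer ellipse a_t = (r₁ + r₂)/2 = 4.731×10⁷ m.
At r₁: circular v_c1 = √(μ/r₁) = 13000 m/s; transfer-periapsis v_p = √[μ(2/r₁ − 1/a_t)] = 16690 m/s.
At r₂: circular v_c2 = √(μ/r₂) = 5997 m/s; transfer-apoapsis v_a = √[μ(2/r₂ − 1/a_t)] = 3553 m/s.
Δv₂ = v_c2 − v_a = 2444 m/s.
= 2.444 km/s.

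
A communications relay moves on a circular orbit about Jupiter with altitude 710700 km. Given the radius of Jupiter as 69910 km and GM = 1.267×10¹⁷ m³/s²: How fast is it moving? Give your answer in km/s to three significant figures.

v ≈ 12.7 km/s

r = 69910 + 710700 = 780610 km = 7.8061×10⁸ m.
For a circular orbit v = √(μ/r) = √(1.267×10¹⁷ / 7.806×10⁸) = √(1.623×10⁸) = 12740 m/s.
That is 12.74 km/s.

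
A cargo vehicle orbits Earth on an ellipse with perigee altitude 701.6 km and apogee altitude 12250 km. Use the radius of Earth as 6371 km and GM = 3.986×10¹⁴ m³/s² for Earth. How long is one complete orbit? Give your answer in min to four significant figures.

T ≈ 241.5 min

r_p = 6371 + 701.6 = 7072.6 km = 7.0726×10⁶ m.
r_a = 6371 + 12250 = 18621 km = 1.8621×10⁷ m.
Semi-major axis a = (r_p + r_a)/2 = (7072.6 + 18621)/2 = 12847 km = 1.285×10⁷ m.
By Kepler's third law T = 2π√(a³/μ) = 2π × 2.306×10³ = 1.449×10⁴ s.
= 241.5 min.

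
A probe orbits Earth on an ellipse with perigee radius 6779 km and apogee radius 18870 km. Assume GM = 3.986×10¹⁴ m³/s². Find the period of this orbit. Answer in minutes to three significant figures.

Semi-major axis a = (r_p + r_a)/2 = (6779.0 + 18870)/2 = 12824 km = 1.282×10⁷ m.
By Kepler's third law T = 2π√(a³/μ) = 2π × 2.300×10³ = 1.445×10⁴ s.
= 240.9 minutes.

T ≈ 241 minutes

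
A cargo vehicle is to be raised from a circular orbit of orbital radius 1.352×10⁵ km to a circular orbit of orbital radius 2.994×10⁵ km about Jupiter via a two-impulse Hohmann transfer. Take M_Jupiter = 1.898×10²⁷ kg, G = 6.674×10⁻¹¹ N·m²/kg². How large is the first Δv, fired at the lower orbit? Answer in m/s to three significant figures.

μ = GM = 6.674×10⁻¹¹ × 1.898×10²⁷ = 1.267×10¹⁷ m³/s².
r₁ = 1.352×10⁵ km = 1.352×10⁸ m.
r₂ = 2.994×10⁵ km = 2.994×10⁸ m.
Transfer ellipse a_t = (r₁ + r₂)/2 = 2.173×10⁸ m.
At r₁: circular v_c1 = √(μ/r₁) = 30610 m/s; transfer-perijove v_p = √[μ(2/r₁ − 1/a_t)] = 35930 m/s.
Δv₁ = v_p − v_c1 = 5320 m/s.

Δv ≈ 5320 m/s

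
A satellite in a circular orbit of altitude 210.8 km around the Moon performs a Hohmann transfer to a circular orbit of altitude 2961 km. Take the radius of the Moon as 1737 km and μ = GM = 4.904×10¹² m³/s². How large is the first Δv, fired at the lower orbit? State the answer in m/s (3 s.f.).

Δv ≈ 300 m/s

r₁ = 1737 + 210.8 = 1947.8 km = 1.9478×10⁶ m.
r₂ = 1737 + 2961 = 4698.0 km = 4.6980×10⁶ m.
Transfer ellipse a_t = (r₁ + r₂)/2 = 3.323×10⁶ m.
At r₁: circular v_c1 = √(μ/r₁) = 1587 m/s; transfer-perilune v_p = √[μ(2/r₁ − 1/a_t)] = 1887 m/s.
Δv₁ = v_p − v_c1 = 300.0 m/s.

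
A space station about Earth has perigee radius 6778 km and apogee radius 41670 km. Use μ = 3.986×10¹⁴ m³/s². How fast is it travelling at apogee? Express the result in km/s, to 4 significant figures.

v ≈ 1.636 km/s

Semi-major axis a = (r_p + r_a)/2 = 24224 km = 2.422×10⁷ m.
Vis-viva: v² = μ(2/r − 1/a) = 3.986×10¹⁴ × (4.800×10⁻⁸ − 4.128×10⁻⁸) = 2.677×10⁶ m²/s².
v = 1636 m/s = 1.636 km/s.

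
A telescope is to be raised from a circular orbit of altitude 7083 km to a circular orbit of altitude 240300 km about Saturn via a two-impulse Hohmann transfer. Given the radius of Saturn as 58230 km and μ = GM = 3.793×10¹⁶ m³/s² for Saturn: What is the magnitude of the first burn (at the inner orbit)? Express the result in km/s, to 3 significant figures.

r₁ = 58230 + 7083 = 65313 km = 6.5313×10⁷ m.
r₂ = 58230 + 240300 = 298530 km = 2.9853×10⁸ m.
Transfer ellipse a_t = (r₁ + r₂)/2 = 1.819×10⁸ m.
At r₁: circular v_c1 = √(μ/r₁) = 24100 m/s; transfer-perikrone v_p = √[μ(2/r₁ − 1/a_t)] = 30870 m/s.
Δv₁ = v_p − v_c1 = 6772 m/s.
= 6.772 km/s.

Δv ≈ 6.77 km/s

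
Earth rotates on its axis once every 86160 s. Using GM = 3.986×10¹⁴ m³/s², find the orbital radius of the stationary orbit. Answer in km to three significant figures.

A synchronous orbit has period T, so by Kepler's third law a = (μT²/4π²)^(1/3).
μT²/4π² = 3.986×10¹⁴ × (8.616×10⁴)² / 39.48 = 7.495×10²² m³.
a = 4.216×10⁷ m = 42163 km.

r_sync ≈ 42200 km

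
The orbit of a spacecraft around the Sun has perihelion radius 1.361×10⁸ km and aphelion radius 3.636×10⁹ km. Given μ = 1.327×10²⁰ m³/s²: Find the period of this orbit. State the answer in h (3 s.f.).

Semi-major axis a = (r_p + r_a)/2 = (1.3610×10⁸ + 3.6360×10⁹)/2 = 1.8860×10⁹ km = 1.886×10¹² m.
By Kepler's third law T = 2π√(a³/μ) = 2π × 2.249×10⁸ = 1.413×10⁹ s.
= 3.924×10⁵ h.

T ≈ 392000 h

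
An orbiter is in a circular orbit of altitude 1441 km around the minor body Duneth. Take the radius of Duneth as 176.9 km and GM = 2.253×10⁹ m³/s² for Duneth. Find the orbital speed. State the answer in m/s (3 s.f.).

v ≈ 37.3 m/s

r = 176.9 + 1441 = 1617.9 km = 1.6179×10⁶ m.
For a circular orbit v = √(μ/r) = √(2.253×10⁹ / 1.618×10⁶) = √(1.393×10³) = 37.32 m/s.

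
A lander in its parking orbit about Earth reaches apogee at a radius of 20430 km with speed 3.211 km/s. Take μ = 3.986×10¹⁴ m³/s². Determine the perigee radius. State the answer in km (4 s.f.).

perigee radius ≈ 7337 km

r_a = 2.043×10⁷ m.
Specific energy ε = v²/2 − μ/r = -1.436×10⁷ J/kg, so a = −μ/(2ε) = 1.388×10⁷ m.
The apsides satisfy r_p + r_a = 2a, so the perigee radius is 2a − r_a = 7.337×10⁶ m = 7336.8 km.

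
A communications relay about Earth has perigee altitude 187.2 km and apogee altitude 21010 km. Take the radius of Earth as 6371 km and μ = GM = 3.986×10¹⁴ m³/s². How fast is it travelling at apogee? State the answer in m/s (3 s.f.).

v ≈ 2370 m/s

r_p = 6371 + 187.2 = 6558.2 km = 6.5582×10⁶ m.
r_a = 6371 + 21010 = 27381 km = 2.7381×10⁷ m.
Semi-major axis a = (r_p + r_a)/2 = 16970 km = 1.697×10⁷ m.
Vis-viva: v² = μ(2/r − 1/a) = 3.986×10¹⁴ × (7.304×10⁻⁸ − 5.893×10⁻⁸) = 5.626×10⁶ m²/s².
v = 2372 m/s.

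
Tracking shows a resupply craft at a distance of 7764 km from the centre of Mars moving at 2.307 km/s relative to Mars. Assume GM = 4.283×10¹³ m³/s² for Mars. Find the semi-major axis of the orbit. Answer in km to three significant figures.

a ≈ 7500 km

r = 7.764×10⁶ m.
Specific orbital energy ε = v²/2 − μ/r = (2307)²/2 − 4.283×10¹³/7.764×10⁶ = -2.855×10⁶ J/kg.
Since ε = −μ/(2a), a = −μ/(2ε) = 7.500×10⁶ m = 7499.9 km.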